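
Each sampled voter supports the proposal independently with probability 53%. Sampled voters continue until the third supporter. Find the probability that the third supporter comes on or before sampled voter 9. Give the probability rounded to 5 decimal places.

0.93629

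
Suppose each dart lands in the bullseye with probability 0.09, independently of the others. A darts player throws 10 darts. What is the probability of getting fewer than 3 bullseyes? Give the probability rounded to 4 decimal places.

0.9460

X ~ Binomial(10, 0.09); P(X ≤ 2) = Σ C(10,k) p^k (1−p)^(10−k) over k:
  k=0: C(10,0)·0.09^0·0.91^10 = 0.389416
  k=1: C(10,1)·0.09^1·0.91^9 = 0.385137
  k=2: C(10,2)·0.09^2·0.91^8 = 0.171407
Total = 0.945960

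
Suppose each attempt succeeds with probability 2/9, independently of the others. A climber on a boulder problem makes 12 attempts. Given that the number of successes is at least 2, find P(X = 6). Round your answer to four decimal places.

X ~ Binomial(12, 0.222222). Want P(X=6 | X≥2) = P(X=6) / P(X≥2).
P(X=6) = C(12,6)·0.222222^6·0.777778^6 = 0.024634
P(X≥2) = 1 − 0.049008 − 0.168027 = 0.782965
Ratio = 0.024634 / 0.782965 = 0.031462

0.0315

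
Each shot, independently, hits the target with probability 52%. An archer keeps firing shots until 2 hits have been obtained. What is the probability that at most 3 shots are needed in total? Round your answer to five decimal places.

0.52998

Finishing within 3 shots ⇔ at least 2 successes in the first 3. With X ~ Binomial(3, 0.52), P(Y ≤ 3) = 1 − P(X ≤ 1).
  k=0: C(3,0)·0.52^0·0.48^3 = 0.1105920
  k=1: C(3,1)·0.52^1·0.48^2 = 0.3594240
1 − 0.4700160 = 0.5299840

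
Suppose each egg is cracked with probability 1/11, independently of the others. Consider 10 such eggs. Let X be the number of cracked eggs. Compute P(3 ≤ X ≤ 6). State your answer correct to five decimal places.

0.05541

X ~ Binomial(10, 0.090909); P(3 ≤ X ≤ 6) = Σ C(10,k) p^k (1−p)^(10−k) over k:
  k=3: C(10,3)·0.090909^3·0.909091^7 = 0.0462652
  k=4: C(10,4)·0.090909^4·0.909091^6 = 0.0080964
  k=5: C(10,5)·0.090909^5·0.909091^5 = 0.0009716
  k=6: C(10,6)·0.090909^6·0.909091^4 = 0.0000810
Total = 0.0554141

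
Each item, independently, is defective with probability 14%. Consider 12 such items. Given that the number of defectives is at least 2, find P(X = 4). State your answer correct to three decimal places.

0.110

X ~ Binomial(12, 0.14). Want P(X=4 | X≥2) = P(X=4) / P(X≥2).
P(X=4) = C(12,4)·0.14^4·0.86^8 = 0.05690
P(X≥2) = 1 − 0.16367 − 0.31974 = 0.51659
Ratio = 0.05690 / 0.51659 = 0.11014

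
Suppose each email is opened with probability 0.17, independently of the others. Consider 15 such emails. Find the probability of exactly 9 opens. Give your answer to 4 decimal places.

0.0002

X ~ Binomial(n=15, p=0.17).
P(X=9) = C(15,9) · p^9 · (1−p)^6
= 5005 · 1.1859e-07 · 0.32694 = 0.000194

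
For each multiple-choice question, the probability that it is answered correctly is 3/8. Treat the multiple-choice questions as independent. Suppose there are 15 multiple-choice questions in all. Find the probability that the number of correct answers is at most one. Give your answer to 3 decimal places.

X ~ Binomial(15, 0.375); P(X ≤ 1) = Σ C(15,k) p^k (1−p)^(15−k) over k:
  k=0: C(15,0)·0.375^0·0.625^15 = 0.00087
  k=1: C(15,1)·0.375^1·0.625^14 = 0.00781
Total = 0.00867

0.009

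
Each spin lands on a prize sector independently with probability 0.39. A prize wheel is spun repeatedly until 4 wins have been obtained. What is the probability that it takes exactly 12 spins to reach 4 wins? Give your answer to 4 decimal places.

0.0732

Y = trial on which the fourth success occurs; negative binomial, r=4, p=0.39.
P(Y=12) = C(11,3) · p^4 · (1−p)^8
= 165 · 0.023134 · 0.019171 = 0.073178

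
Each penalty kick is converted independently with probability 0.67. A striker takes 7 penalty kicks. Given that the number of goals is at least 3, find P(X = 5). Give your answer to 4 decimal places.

0.3228

X ~ Binomial(7, 0.67). Want P(X=5 | X≥3) = P(X=5) / P(X≥3).
P(X=5) = C(7,5)·0.67^5·0.33^2 = 0.308760
P(X≥3) = 1 − 0.000426 − 0.006057 − 0.036893 = 0.956624
Ratio = 0.308760 / 0.956624 = 0.322760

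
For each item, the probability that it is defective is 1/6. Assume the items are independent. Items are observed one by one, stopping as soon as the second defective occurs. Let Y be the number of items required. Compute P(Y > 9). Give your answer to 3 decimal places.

Needing more than 9 items ⇔ fewer than 2 successes in the first 9. With X ~ Binomial(9, 0.166667), P(Y > 9) = P(X ≤ 1).
  k=0: C(9,0)·0.166667^0·0.833333^9 = 0.19381
  k=1: C(9,1)·0.166667^1·0.833333^8 = 0.34885
P(X ≤ 1) = 0.54266

0.543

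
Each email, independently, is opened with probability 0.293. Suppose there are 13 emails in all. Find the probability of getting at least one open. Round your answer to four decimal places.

P(at least one) = 1 − P(none) = 1 − (1 − 0.293)^13
= 1 − 0.011027 = 0.988973

0.9890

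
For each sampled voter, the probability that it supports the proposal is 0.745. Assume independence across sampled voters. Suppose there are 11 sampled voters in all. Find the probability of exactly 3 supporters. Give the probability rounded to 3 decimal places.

X ~ Binomial(n=11, p=0.745).
P(X=3) = C(11,3) · p^3 · (1−p)^8
= 165 · 0.41349 · 1.7878e-05 = 0.00122

0.001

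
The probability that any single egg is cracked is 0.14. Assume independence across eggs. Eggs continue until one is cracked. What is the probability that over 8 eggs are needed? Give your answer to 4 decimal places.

0.2992

Y = number of eggs to the first success; geometric, p = 0.14.
P(Y > 8) = P(first 8 all fail) = (1−p)^8 = 0.299218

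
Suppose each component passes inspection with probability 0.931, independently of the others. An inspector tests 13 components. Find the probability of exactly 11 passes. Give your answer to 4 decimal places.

0.1691

X ~ Binomial(n=13, p=0.931).
P(X=11) = C(13,11) · p^11 · (1−p)^2
= 78 · 0.45546 · 0.004761 = 0.169137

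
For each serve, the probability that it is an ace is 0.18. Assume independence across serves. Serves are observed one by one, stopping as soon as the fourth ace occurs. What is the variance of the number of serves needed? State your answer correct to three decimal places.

Y = total serves until the fourth success; negative binomial with r=4, p=0.18.
Var(Y) = r(1−p)/p² = 4·0.82 / 0.18² = 101.23457

101.235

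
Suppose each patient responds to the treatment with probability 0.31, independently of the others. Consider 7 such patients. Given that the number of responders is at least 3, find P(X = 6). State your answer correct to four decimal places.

0.0114

X ~ Binomial(7, 0.31). Want P(X=6 | X≥3) = P(X=6) / P(X≥3).
P(X=6) = C(7,6)·0.31^6·0.69^1 = 0.004287
P(X≥3) = 1 − 0.074464 − 0.234182 − 0.315637 = 0.375717
Ratio = 0.004287 / 0.375717 = 0.011409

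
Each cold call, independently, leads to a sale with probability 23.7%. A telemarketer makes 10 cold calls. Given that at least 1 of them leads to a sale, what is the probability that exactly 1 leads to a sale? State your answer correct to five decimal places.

0.22260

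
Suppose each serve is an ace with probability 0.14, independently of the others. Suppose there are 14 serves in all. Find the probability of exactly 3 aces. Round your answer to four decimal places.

X ~ Binomial(n=14, p=0.14).
P(X=3) = C(14,3) · p^3 · (1−p)^11
= 364 · 0.002744 · 0.19032 = 0.190094

0.1901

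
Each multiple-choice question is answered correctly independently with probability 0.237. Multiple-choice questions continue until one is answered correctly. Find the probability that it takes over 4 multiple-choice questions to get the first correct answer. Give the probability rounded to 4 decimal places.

0.3389

Y = number of multiple-choice questions to the first success; geometric, p = 0.237.
P(Y > 4) = P(first 4 all fail) = (1−p)^4 = 0.338921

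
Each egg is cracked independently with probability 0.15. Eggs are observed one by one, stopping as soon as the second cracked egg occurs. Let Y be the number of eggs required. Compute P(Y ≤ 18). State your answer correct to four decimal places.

Finishing within 18 eggs ⇔ at least 2 successes in the first 18. With X ~ Binomial(18, 0.15), P(Y ≤ 18) = 1 − P(X ≤ 1).
  k=0: C(18,0)·0.15^0·0.85^18 = 0.053646
  k=1: C(18,1)·0.15^1·0.85^17 = 0.170406
1 − 0.224053 = 0.775947

0.7759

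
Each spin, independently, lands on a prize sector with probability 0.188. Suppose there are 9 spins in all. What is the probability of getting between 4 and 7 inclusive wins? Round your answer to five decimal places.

X ~ Binomial(9, 0.188); P(4 ≤ X ≤ 7) = Σ C(9,k) p^k (1−p)^(9−k) over k:
  k=4: C(9,4)·0.188^4·0.812^5 = 0.0555625
  k=5: C(9,5)·0.188^5·0.812^4 = 0.0128642
  k=6: C(9,6)·0.188^6·0.812^3 = 0.0019856
  k=7: C(9,7)·0.188^7·0.812^2 = 0.0001970
Total = 0.0706094

0.07061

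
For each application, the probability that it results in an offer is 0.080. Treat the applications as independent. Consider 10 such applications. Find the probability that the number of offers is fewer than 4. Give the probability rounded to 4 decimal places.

0.9942

X ~ Binomial(10, 0.08); P(X ≤ 3) = Σ C(10,k) p^k (1−p)^(10−k) over k:
  k=0: C(10,0)·0.08^0·0.92^10 = 0.434388
  k=1: C(10,1)·0.08^1·0.92^9 = 0.377729
  k=2: C(10,2)·0.08^2·0.92^8 = 0.147807
  k=3: C(10,3)·0.08^3·0.92^7 = 0.034274
Total = 0.994199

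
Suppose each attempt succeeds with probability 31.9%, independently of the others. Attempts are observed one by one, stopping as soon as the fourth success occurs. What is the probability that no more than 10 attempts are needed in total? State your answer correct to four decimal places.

Finishing within 10 attempts ⇔ at least 4 successes in the first 10. With X ~ Binomial(10, 0.319), P(Y ≤ 10) = 1 − P(X ≤ 3).
  k=0: C(10,0)·0.319^0·0.681^10 = 0.021452
  k=1: C(10,1)·0.319^1·0.681^9 = 0.100488
  k=2: C(10,2)·0.319^2·0.681^8 = 0.211822
  k=3: C(10,3)·0.319^3·0.681^7 = 0.264596
1 − 0.598358 = 0.401642

0.4016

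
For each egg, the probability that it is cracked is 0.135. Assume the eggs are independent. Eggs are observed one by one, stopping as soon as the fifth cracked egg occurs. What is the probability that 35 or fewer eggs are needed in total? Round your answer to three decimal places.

0.520

Finishing within 35 eggs ⇔ at least 5 successes in the first 35. With X ~ Binomial(35, 0.135), P(Y ≤ 35) = 1 − P(X ≤ 4).
  k=0: C(35,0)·0.135^0·0.865^35 = 0.00625
  k=1: C(35,1)·0.135^1·0.865^34 = 0.03412
  k=2: C(35,2)·0.135^2·0.865^33 = 0.09051
  k=3: C(35,3)·0.135^3·0.865^32 = 0.15539
  k=4: C(35,4)·0.135^4·0.865^31 = 0.19401
1 − 0.48028 = 0.51972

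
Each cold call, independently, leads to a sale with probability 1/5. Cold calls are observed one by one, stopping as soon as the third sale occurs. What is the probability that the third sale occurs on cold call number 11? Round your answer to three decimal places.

0.060

Y = trial on which the third success occurs; negative binomial, r=3, p=0.20.
P(Y=11) = C(10,2) · p^3 · (1−p)^8
= 45 · 0.008 · 0.16777 = 0.06040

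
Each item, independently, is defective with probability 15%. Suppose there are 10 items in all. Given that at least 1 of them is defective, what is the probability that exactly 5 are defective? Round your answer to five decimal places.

X ~ Binomial(10, 0.15). Want P(X=5 | X≥1) = P(X=5) / P(X≥1).
P(X=5) = C(10,5)·0.15^5·0.85^5 = 0.0084909
P(X≥1) = 1 − 0.1968744 = 0.8031256
Ratio = 0.0084909 / 0.8031256 = 0.0105723

0.01057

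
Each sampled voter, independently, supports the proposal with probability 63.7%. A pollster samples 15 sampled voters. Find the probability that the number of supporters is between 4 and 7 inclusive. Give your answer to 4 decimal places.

0.1349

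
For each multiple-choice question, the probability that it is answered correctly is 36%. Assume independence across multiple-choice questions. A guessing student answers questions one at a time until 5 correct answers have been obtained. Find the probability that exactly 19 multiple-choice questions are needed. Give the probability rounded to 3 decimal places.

0.036

Y = trial on which the fifth success occurs; negative binomial, r=5, p=0.36.
P(Y=19) = C(18,4) · p^5 · (1−p)^14
= 3060 · 0.0060466 · 0.0019343 = 0.03579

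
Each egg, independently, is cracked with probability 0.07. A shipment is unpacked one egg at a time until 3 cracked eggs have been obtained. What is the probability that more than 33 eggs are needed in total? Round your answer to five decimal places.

0.59046

Needing more than 33 eggs ⇔ fewer than 3 successes in the first 33. With X ~ Binomial(33, 0.07), P(Y > 33) = P(X ≤ 2).
  k=0: C(33,0)·0.07^0·0.93^33 = 0.0911879
  k=1: C(33,1)·0.07^1·0.93^32 = 0.2264990
  k=2: C(33,2)·0.07^2·0.93^31 = 0.2727730
P(X ≤ 2) = 0.5904600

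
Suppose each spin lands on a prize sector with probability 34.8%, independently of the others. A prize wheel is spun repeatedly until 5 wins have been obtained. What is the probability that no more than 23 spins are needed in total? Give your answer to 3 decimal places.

Finishing within 23 spins ⇔ at least 5 successes in the first 23. With X ~ Binomial(23, 0.348), P(Y ≤ 23) = 1 − P(X ≤ 4).
  k=0: C(23,0)·0.348^0·0.652^23 = 0.00005
  k=1: C(23,1)·0.348^1·0.652^22 = 0.00066
  k=2: C(23,2)·0.348^2·0.652^21 = 0.00385
  k=3: C(23,3)·0.348^3·0.652^20 = 0.01438
  k=4: C(23,4)·0.348^4·0.652^19 = 0.03839
1 − 0.05733 = 0.94267

0.943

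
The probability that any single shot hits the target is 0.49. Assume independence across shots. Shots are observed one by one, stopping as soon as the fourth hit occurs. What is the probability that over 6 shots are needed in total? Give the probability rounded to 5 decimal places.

Needing more than 6 shots ⇔ fewer than 4 successes in the first 6. With X ~ Binomial(6, 0.49), P(Y > 6) = P(X ≤ 3).
  k=0: C(6,0)·0.49^0·0.51^6 = 0.0175963
  k=1: C(6,1)·0.49^1·0.51^5 = 0.1014374
  k=2: C(6,2)·0.49^2·0.51^4 = 0.2436487
  k=3: C(6,3)·0.49^3·0.51^3 = 0.3121251
P(X ≤ 3) = 0.6748076

0.67481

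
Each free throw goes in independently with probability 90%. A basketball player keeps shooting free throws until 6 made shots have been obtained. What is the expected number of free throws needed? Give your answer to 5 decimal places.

Y = total free throws until the sixth success; negative binomial with r=6, p=0.90.
E[Y] = r / p = 6 / 0.90 = 6.6666667

6.66667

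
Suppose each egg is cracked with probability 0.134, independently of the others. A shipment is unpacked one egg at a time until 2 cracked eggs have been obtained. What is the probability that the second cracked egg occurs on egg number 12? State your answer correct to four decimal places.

0.0469

Y = trial on which the second success occurs; negative binomial, r=2, p=0.134.
P(Y=12) = C(11,1) · p^2 · (1−p)^10
= 11 · 0.017956 · 0.23724 = 0.046858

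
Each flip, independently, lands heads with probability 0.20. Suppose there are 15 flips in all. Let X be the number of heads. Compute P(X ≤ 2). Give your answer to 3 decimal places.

X ~ Binomial(15, 0.20); P(X ≤ 2) = Σ C(15,k) p^k (1−p)^(15−k) over k:
  k=0: C(15,0)·0.20^0·0.80^15 = 0.03518
  k=1: C(15,1)·0.20^1·0.80^14 = 0.13194
  k=2: C(15,2)·0.20^2·0.80^13 = 0.23090
Total = 0.39802

0.398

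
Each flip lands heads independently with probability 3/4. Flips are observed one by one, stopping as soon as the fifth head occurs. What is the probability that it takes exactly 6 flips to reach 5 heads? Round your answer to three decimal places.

0.297

Y = trial on which the fifth success occurs; negative binomial, r=5, p=0.75.
P(Y=6) = C(5,4) · p^5 · (1−p)^1
= 5 · 0.2373 · 0.25 = 0.29663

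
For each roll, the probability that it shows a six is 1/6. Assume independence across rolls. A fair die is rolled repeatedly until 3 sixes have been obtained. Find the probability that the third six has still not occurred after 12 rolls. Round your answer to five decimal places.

0.67743

Needing more than 12 rolls ⇔ fewer than 3 successes in the first 12. With X ~ Binomial(12, 0.166667), P(Y > 12) = P(X ≤ 2).
  k=0: C(12,0)·0.166667^0·0.833333^12 = 0.1121567
  k=1: C(12,1)·0.166667^1·0.833333^11 = 0.2691760
  k=2: C(12,2)·0.166667^2·0.833333^10 = 0.2960936
P(X ≤ 2) = 0.6774262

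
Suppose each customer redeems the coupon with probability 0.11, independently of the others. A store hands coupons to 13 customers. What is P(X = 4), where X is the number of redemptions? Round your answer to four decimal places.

0.0367

X ~ Binomial(n=13, p=0.11).
P(X=4) = C(13,4) · p^4 · (1−p)^9
= 715 · 0.00014641 · 0.35036 = 0.036676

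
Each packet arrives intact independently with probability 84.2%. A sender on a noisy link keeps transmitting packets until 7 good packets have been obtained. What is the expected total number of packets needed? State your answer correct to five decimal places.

8.31354

Y = total packets until the seventh success; negative binomial with r=7, p=0.842.
E[Y] = r / p = 7 / 0.842 = 8.3135392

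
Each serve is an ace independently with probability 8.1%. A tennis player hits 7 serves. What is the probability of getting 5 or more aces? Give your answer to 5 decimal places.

X ~ Binomial(7, 0.081); P(X ≥ 5) = Σ C(7,k) p^k (1−p)^(7−k) over k:
  k=5: C(7,5)·0.081^5·0.919^2 = 0.0000618
  k=6: C(7,6)·0.081^6·0.919^1 = 0.0000018
  k=7: C(7,7)·0.081^7·0.919^0 = 0.0000000
Total = 0.0000637

0.00006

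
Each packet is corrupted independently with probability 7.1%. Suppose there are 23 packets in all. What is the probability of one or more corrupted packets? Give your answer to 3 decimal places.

0.816

P(at least one) = 1 − P(none) = 1 − (1 − 0.071)^23
= 1 − 0.18381 = 0.81619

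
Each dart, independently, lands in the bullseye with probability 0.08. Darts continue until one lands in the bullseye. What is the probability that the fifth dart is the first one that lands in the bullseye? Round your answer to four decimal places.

Geometric (trials to first success), p = 0.08.
P(Y = 5) = (1−p)^4 · p = 0.71639 · 0.08 = 0.057311

0.0573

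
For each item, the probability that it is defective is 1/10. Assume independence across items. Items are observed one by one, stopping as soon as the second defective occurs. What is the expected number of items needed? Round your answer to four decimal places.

Y = total items until the second success; negative binomial with r=2, p=0.10.
E[Y] = r / p = 2 / 0.10 = 20.000000

20.0000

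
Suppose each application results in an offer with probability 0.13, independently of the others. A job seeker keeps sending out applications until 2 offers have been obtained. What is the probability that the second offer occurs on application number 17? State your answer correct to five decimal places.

Y = trial on which the second success occurs; negative binomial, r=2, p=0.13.
P(Y=17) = C(16,1) · p^2 · (1−p)^15
= 16 · 0.0169 · 0.12382 = 0.0334808

0.03348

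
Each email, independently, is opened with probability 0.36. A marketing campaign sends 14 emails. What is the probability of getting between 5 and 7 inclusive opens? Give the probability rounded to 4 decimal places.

0.5204

X ~ Binomial(14, 0.36); P(5 ≤ X ≤ 7) = Σ C(14,k) p^k (1−p)^(14−k) over k:
  k=5: C(14,5)·0.36^5·0.64^9 = 0.218070
  k=6: C(14,6)·0.36^6·0.64^8 = 0.183997
  k=7: C(14,7)·0.36^7·0.64^7 = 0.118284
Total = 0.520351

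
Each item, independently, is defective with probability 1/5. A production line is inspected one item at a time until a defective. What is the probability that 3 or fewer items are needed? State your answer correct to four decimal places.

0.4880

Y = number of items to the first success; geometric, p = 0.20.
P(Y ≤ 3) = 1 − (1−p)^3 = 1 − 0.512000 = 0.488000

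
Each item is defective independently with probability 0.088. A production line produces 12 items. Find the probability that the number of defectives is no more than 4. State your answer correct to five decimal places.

0.99754

X ~ Binomial(12, 0.088); P(X ≤ 4) = Σ C(12,k) p^k (1−p)^(12−k) over k:
  k=0: C(12,0)·0.088^0·0.912^12 = 0.3310839
  k=1: C(12,1)·0.088^1·0.912^11 = 0.3833603
  k=2: C(12,2)·0.088^2·0.912^10 = 0.2034500
  k=3: C(12,3)·0.088^3·0.912^9 = 0.0654371
  k=4: C(12,4)·0.088^4·0.912^8 = 0.0142067
Total = 0.9975381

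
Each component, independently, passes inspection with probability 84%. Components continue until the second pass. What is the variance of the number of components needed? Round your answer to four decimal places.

0.4535

Y = total components until the second success; negative binomial with r=2, p=0.84.
Var(Y) = r(1−p)/p² = 2·0.16 / 0.84² = 0.453515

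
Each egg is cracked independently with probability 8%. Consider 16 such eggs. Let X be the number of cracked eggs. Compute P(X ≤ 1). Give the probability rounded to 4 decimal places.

0.6299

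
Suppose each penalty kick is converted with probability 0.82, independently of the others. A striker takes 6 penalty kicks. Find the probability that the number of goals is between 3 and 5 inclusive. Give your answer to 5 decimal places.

X ~ Binomial(6, 0.82); P(3 ≤ X ≤ 5) = Σ C(6,k) p^k (1−p)^(6−k) over k:
  k=3: C(6,3)·0.82^3·0.18^3 = 0.0643116
  k=4: C(6,4)·0.82^4·0.18^2 = 0.2197312
  k=5: C(6,5)·0.82^5·0.18^1 = 0.4003990
Total = 0.6844418

0.68444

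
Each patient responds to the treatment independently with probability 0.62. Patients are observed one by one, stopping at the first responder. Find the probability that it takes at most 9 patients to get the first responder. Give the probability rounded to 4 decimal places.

0.9998

Y = number of patients to the first success; geometric, p = 0.62.
P(Y ≤ 9) = 1 − (1−p)^9 = 1 − 0.000165 = 0.999835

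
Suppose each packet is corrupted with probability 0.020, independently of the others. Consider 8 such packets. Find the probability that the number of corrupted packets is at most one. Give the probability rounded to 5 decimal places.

X ~ Binomial(8, 0.02); P(X ≤ 1) = Σ C(8,k) p^k (1−p)^(8−k) over k:
  k=0: C(8,0)·0.02^0·0.98^8 = 0.8507630
  k=1: C(8,1)·0.02^1·0.98^7 = 0.1389001
Total = 0.9896631

0.98966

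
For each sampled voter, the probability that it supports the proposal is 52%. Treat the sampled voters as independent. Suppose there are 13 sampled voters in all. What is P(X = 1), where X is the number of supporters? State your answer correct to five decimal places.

0.00101

X ~ Binomial(n=13, p=0.52).
P(X=1) = C(13,1) · p^1 · (1−p)^12
= 13 · 0.52 · 0.00014959 = 0.0010112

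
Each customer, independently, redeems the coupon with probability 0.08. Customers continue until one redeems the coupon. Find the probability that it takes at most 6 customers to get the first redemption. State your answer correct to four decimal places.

0.3936

Y = number of customers to the first success; geometric, p = 0.08.
P(Y ≤ 6) = 1 − (1−p)^6 = 1 − 0.606355 = 0.393645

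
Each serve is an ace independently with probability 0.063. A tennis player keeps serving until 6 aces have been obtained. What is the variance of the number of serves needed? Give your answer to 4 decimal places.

Y = total serves until the sixth success; negative binomial with r=6, p=0.063.
Var(Y) = r(1−p)/p² = 6·0.937 / 0.063² = 1416.477702

1416.4777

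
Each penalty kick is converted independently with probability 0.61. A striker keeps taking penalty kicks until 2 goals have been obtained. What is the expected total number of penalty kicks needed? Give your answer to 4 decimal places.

Y = total penalty kicks until the second success; negative binomial with r=2, p=0.61.
E[Y] = r / p = 2 / 0.61 = 3.278689

3.2787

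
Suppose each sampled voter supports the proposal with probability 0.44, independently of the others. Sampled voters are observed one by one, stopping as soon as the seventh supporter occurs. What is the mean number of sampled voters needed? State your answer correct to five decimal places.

15.90909

Y = total sampled voters until the seventh success; negative binomial with r=7, p=0.44.
E[Y] = r / p = 7 / 0.44 = 15.9090909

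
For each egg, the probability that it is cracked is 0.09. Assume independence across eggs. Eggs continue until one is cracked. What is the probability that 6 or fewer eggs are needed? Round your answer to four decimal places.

0.4321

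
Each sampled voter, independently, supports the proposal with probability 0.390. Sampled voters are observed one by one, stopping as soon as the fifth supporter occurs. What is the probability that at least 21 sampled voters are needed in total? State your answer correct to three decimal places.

Needing more than 20 sampled voters ⇔ fewer than 5 successes in the first 20. With X ~ Binomial(20, 0.39), P(Y > 20) = P(X ≤ 4).
  k=0: C(20,0)·0.39^0·0.61^20 = 0.00005
  k=1: C(20,1)·0.39^1·0.61^19 = 0.00065
  k=2: C(20,2)·0.39^2·0.61^18 = 0.00395
  k=3: C(20,3)·0.39^3·0.61^17 = 0.01516
  k=4: C(20,4)·0.39^4·0.61^16 = 0.04119
P(X ≤ 4) = 0.06101

0.061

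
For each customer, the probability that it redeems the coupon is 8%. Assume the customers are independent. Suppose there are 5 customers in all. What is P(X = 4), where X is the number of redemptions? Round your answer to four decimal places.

X ~ Binomial(n=5, p=0.08).
P(X=4) = C(5,4) · p^4 · (1−p)^1
= 5 · 4.096e-05 · 0.92 = 0.000188

0.0002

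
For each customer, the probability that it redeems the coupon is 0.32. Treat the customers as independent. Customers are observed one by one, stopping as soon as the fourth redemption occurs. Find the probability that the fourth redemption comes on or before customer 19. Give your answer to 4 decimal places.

0.9022

Finishing within 19 customers ⇔ at least 4 successes in the first 19. With X ~ Binomial(19, 0.32), P(Y ≤ 19) = 1 − P(X ≤ 3).
  k=0: C(19,0)·0.32^0·0.68^19 = 0.000657
  k=1: C(19,1)·0.32^1·0.68^18 = 0.005876
  k=2: C(19,2)·0.32^2·0.68^17 = 0.024886
  k=3: C(19,3)·0.32^3·0.68^16 = 0.066362
1 − 0.097780 = 0.902220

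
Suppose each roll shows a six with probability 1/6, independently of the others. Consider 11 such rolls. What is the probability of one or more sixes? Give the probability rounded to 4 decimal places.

0.8654

P(at least one) = 1 − P(none) = 1 − (1 − 0.166667)^11
= 1 − 0.134588 = 0.865412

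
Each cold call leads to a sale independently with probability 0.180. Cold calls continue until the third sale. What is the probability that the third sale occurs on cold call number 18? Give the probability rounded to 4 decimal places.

0.0404

Y = trial on which the third success occurs; negative binomial, r=3, p=0.18.
P(Y=18) = C(17,2) · p^3 · (1−p)^15
= 136 · 0.005832 · 0.050957 = 0.040417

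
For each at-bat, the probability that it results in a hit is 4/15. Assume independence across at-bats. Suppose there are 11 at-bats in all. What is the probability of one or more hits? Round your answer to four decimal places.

P(at least one) = 1 − P(none) = 1 − (1 − 0.266667)^11
= 1 − 0.032985 = 0.967015

0.9670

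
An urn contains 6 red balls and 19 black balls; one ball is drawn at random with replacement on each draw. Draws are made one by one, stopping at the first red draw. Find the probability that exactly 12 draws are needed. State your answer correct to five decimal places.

Geometric (trials to first success), p = 0.24.
P(Y = 12) = (1−p)^11 · p = 0.04886 · 0.24 = 0.0117263

0.01173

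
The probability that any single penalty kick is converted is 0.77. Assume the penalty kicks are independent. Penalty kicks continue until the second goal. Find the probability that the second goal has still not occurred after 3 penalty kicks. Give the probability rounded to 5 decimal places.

0.13437

Needing more than 3 penalty kicks ⇔ fewer than 2 successes in the first 3. With X ~ Binomial(3, 0.77), P(Y > 3) = P(X ≤ 1).
  k=0: C(3,0)·0.77^0·0.23^3 = 0.0121670
  k=1: C(3,1)·0.77^1·0.23^2 = 0.1221990
P(X ≤ 1) = 0.1343660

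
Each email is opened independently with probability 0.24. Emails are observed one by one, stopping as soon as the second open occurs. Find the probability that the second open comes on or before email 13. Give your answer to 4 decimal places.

Finishing within 13 emails ⇔ at least 2 successes in the first 13. With X ~ Binomial(13, 0.24), P(Y ≤ 13) = 1 − P(X ≤ 1).
  k=0: C(13,0)·0.24^0·0.76^13 = 0.028221
  k=1: C(13,1)·0.24^1·0.76^12 = 0.115856
1 − 0.144077 = 0.855923

0.8559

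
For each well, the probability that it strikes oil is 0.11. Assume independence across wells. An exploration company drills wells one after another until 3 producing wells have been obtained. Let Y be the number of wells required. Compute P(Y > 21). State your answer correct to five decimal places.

0.58873

Needing more than 21 wells ⇔ fewer than 3 successes in the first 21. With X ~ Binomial(21, 0.11), P(Y > 21) = P(X ≤ 2).
  k=0: C(21,0)·0.11^0·0.89^21 = 0.0865347
  k=1: C(21,1)·0.11^1·0.89^20 = 0.2246012
  k=2: C(21,2)·0.11^2·0.89^19 = 0.2775970
P(X ≤ 2) = 0.5887329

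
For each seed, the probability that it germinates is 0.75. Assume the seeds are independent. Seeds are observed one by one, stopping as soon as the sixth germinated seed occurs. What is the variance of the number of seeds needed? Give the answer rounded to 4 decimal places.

Y = total seeds until the sixth success; negative binomial with r=6, p=0.75.
Var(Y) = r(1−p)/p² = 6·0.25 / 0.75² = 2.666667

2.6667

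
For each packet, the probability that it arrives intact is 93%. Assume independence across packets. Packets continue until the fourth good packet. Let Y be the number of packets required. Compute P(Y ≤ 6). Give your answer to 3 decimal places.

Finishing within 6 packets ⇔ at least 4 successes in the first 6. With X ~ Binomial(6, 0.93), P(Y ≤ 6) = 1 − P(X ≤ 3).
  k=0: C(6,0)·0.93^0·0.07^6 = 0.00000
  k=1: C(6,1)·0.93^1·0.07^5 = 0.00001
  k=2: C(6,2)·0.93^2·0.07^4 = 0.00031
  k=3: C(6,3)·0.93^3·0.07^3 = 0.00552
1 − 0.00584 = 0.99416

0.994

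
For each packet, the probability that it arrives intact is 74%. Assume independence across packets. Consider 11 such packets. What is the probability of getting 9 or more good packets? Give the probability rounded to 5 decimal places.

X ~ Binomial(11, 0.74); P(X ≥ 9) = Σ C(11,k) p^k (1−p)^(11−k) over k:
  k=9: C(11,9)·0.74^9·0.26^2 = 0.2473972
  k=10: C(11,10)·0.74^10·0.26^1 = 0.1408261
  k=11: C(11,11)·0.74^11·0.26^0 = 0.0364375
Total = 0.4246609

0.42466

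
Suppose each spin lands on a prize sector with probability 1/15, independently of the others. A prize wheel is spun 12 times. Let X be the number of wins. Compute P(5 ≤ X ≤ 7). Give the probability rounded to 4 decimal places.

0.0007

X ~ Binomial(12, 0.066667); P(5 ≤ X ≤ 7) = Σ C(12,k) p^k (1−p)^(12−k) over k:
  k=5: C(12,5)·0.066667^5·0.933333^7 = 0.000643
  k=6: C(12,6)·0.066667^6·0.933333^6 = 0.000054
  k=7: C(12,7)·0.066667^7·0.933333^5 = 0.000003
Total = 0.000700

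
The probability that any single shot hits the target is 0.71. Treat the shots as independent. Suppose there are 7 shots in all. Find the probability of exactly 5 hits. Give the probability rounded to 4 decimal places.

X ~ Binomial(n=7, p=0.71).
P(X=5) = C(7,5) · p^5 · (1−p)^2
= 21 · 0.18042 · 0.0841 = 0.318645

0.3186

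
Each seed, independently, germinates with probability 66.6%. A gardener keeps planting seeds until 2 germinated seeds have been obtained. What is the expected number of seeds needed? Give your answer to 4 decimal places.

Y = total seeds until the second success; negative binomial with r=2, p=0.666.
E[Y] = r / p = 2 / 0.666 = 3.003003

3.0030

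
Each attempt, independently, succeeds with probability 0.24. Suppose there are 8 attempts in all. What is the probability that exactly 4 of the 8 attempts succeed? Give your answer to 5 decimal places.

X ~ Binomial(n=8, p=0.24).
P(X=4) = C(8,4) · p^4 · (1−p)^4
= 70 · 0.0033178 · 0.33362 = 0.0774814

0.07748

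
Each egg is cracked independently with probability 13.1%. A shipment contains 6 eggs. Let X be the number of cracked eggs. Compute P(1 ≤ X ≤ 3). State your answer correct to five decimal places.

0.56581

X ~ Binomial(6, 0.131); P(1 ≤ X ≤ 3) = Σ C(6,k) p^k (1−p)^(6−k) over k:
  k=1: C(6,1)·0.131^1·0.869^5 = 0.3895125
  k=2: C(6,2)·0.131^2·0.869^4 = 0.1467956
  k=3: C(6,3)·0.131^3·0.869^3 = 0.0295055
Total = 0.5658136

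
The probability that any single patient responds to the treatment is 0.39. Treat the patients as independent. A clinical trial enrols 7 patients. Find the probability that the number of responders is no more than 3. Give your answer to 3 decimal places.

X ~ Binomial(7, 0.39); P(X ≤ 3) = Σ C(7,k) p^k (1−p)^(7−k) over k:
  k=0: C(7,0)·0.39^0·0.61^7 = 0.03143
  k=1: C(7,1)·0.39^1·0.61^6 = 0.14065
  k=2: C(7,2)·0.39^2·0.61^5 = 0.26977
  k=3: C(7,3)·0.39^3·0.61^4 = 0.28746
Total = 0.72931

0.729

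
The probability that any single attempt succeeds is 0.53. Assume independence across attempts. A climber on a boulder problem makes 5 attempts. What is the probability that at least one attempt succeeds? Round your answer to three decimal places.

0.977

P(at least one) = 1 − P(none) = 1 − (1 − 0.53)^5
= 1 − 0.02293 = 0.97707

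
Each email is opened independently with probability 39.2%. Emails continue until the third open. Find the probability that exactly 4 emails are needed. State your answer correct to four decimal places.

Y = trial on which the third success occurs; negative binomial, r=3, p=0.392.
P(Y=4) = C(3,2) · p^3 · (1−p)^1
= 3 · 0.060236 · 0.608 = 0.109871

0.1099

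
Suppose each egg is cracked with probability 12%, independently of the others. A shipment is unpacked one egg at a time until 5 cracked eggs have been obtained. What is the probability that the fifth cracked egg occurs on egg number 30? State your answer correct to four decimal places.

Y = trial on which the fifth success occurs; negative binomial, r=5, p=0.12.
P(Y=30) = C(29,4) · p^5 · (1−p)^25
= 23751 · 2.4883e-05 · 0.040932 = 0.024191

0.0242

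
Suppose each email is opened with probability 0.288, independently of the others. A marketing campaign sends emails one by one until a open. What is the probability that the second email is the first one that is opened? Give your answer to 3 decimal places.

0.205

Geometric (trials to first success), p = 0.288.
P(Y = 2) = (1−p)^1 · p = 0.712 · 0.288 = 0.20506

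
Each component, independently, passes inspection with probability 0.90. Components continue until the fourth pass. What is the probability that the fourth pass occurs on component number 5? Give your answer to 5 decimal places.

0.26244

Y = trial on which the fourth success occurs; negative binomial, r=4, p=0.90.
P(Y=5) = C(4,3) · p^4 · (1−p)^1
= 4 · 0.6561 · 0.1 = 0.2624400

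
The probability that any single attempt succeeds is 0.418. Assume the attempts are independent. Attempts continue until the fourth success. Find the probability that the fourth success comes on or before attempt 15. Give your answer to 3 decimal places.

Finishing within 15 attempts ⇔ at least 4 successes in the first 15. With X ~ Binomial(15, 0.418), P(Y ≤ 15) = 1 − P(X ≤ 3).
  k=0: C(15,0)·0.418^0·0.582^15 = 0.00030
  k=1: C(15,1)·0.418^1·0.582^14 = 0.00321
  k=2: C(15,2)·0.418^2·0.582^13 = 0.01613
  k=3: C(15,3)·0.418^3·0.582^12 = 0.05019
1 − 0.06982 = 0.93018

0.930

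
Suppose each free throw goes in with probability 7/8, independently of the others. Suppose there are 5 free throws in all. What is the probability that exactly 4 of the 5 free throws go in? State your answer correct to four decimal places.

0.3664

X ~ Binomial(n=5, p=0.875).
P(X=4) = C(5,4) · p^4 · (1−p)^1
= 5 · 0.58618 · 0.125 = 0.366364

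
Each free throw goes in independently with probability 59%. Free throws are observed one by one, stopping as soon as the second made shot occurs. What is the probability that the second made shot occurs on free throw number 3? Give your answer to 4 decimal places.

Y = trial on which the second success occurs; negative binomial, r=2, p=0.59.
P(Y=3) = C(2,1) · p^2 · (1−p)^1
= 2 · 0.3481 · 0.41 = 0.285442

0.2854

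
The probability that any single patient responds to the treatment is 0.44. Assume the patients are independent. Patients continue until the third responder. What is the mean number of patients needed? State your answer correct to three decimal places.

6.818

Y = total patients until the third success; negative binomial with r=3, p=0.44.
E[Y] = r / p = 3 / 0.44 = 6.81818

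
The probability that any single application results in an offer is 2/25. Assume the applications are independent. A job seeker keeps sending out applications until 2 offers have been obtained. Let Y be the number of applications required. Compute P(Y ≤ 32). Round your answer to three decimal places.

Finishing within 32 applications ⇔ at least 2 successes in the first 32. With X ~ Binomial(32, 0.08), P(Y ≤ 32) = 1 − P(X ≤ 1).
  k=0: C(32,0)·0.08^0·0.92^32 = 0.06938
  k=1: C(32,1)·0.08^1·0.92^31 = 0.19305
1 − 0.26242 = 0.73758

0.738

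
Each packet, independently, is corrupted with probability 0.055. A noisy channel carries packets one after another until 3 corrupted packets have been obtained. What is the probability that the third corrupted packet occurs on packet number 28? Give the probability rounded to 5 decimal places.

0.01420

Y = trial on which the third success occurs; negative binomial, r=3, p=0.055.
P(Y=28) = C(27,2) · p^3 · (1−p)^25
= 351 · 0.00016637 · 0.24311 = 0.0141968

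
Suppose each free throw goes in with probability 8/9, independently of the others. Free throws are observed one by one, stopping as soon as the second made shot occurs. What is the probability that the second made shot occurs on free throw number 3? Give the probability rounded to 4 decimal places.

0.1756

Y = trial on which the second success occurs; negative binomial, r=2, p=0.888889.
P(Y=3) = C(2,1) · p^2 · (1−p)^1
= 2 · 0.79012 · 0.11111 = 0.175583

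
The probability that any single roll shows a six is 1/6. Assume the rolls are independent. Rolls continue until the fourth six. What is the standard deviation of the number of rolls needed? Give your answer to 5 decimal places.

10.95445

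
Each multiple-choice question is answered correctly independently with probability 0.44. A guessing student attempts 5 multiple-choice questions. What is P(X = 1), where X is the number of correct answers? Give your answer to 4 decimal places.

X ~ Binomial(n=5, p=0.44).
P(X=1) = C(5,1) · p^1 · (1−p)^4
= 5 · 0.44 · 0.098345 = 0.216359

0.2164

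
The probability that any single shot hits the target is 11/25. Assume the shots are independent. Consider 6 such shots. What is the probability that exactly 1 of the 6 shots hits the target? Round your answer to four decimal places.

0.1454

X ~ Binomial(n=6, p=0.44).
P(X=1) = C(6,1) · p^1 · (1−p)^5
= 6 · 0.44 · 0.055073 = 0.145393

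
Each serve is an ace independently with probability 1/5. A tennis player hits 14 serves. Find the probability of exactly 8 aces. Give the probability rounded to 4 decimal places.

0.0020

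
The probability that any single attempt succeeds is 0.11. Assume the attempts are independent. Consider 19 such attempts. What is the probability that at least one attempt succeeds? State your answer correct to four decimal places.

0.8908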